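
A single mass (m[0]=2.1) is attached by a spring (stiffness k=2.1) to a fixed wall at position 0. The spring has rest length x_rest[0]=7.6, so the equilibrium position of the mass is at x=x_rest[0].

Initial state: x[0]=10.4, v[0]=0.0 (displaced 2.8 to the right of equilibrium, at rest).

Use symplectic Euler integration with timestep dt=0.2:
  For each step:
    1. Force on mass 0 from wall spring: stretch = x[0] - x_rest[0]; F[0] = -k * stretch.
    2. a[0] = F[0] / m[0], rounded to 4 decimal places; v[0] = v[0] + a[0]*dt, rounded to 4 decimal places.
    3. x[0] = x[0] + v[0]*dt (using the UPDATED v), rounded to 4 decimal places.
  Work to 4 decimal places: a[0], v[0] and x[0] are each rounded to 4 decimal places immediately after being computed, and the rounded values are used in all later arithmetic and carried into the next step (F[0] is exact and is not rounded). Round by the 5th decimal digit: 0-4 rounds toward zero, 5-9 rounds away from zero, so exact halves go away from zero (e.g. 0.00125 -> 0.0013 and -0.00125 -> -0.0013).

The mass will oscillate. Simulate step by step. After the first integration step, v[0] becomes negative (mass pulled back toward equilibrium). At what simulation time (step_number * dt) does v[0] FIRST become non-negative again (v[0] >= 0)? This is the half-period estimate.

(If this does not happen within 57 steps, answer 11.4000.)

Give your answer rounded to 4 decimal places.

Step 0: x=[10.4000] v=[0.0000]
Step 1: x=[10.2880] v=[-0.5600]
Step 2: x=[10.0685] v=[-1.0976]
Step 3: x=[9.7502] v=[-1.5913]
Step 4: x=[9.3459] v=[-2.0213]
Step 5: x=[8.8718] v=[-2.3705]
Step 6: x=[8.3468] v=[-2.6249]
Step 7: x=[7.7919] v=[-2.7743]
Step 8: x=[7.2294] v=[-2.8127]
Step 9: x=[6.6817] v=[-2.7386]
Step 10: x=[6.1707] v=[-2.5549]
Step 11: x=[5.7169] v=[-2.2690]
Step 12: x=[5.3384] v=[-1.8924]
Step 13: x=[5.0504] v=[-1.4401]
Step 14: x=[4.8644] v=[-0.9302]
Step 15: x=[4.7878] v=[-0.3831]
Step 16: x=[4.8237] v=[0.1793]
First v>=0 after going negative at step 16, time=3.2000

Answer: 3.2000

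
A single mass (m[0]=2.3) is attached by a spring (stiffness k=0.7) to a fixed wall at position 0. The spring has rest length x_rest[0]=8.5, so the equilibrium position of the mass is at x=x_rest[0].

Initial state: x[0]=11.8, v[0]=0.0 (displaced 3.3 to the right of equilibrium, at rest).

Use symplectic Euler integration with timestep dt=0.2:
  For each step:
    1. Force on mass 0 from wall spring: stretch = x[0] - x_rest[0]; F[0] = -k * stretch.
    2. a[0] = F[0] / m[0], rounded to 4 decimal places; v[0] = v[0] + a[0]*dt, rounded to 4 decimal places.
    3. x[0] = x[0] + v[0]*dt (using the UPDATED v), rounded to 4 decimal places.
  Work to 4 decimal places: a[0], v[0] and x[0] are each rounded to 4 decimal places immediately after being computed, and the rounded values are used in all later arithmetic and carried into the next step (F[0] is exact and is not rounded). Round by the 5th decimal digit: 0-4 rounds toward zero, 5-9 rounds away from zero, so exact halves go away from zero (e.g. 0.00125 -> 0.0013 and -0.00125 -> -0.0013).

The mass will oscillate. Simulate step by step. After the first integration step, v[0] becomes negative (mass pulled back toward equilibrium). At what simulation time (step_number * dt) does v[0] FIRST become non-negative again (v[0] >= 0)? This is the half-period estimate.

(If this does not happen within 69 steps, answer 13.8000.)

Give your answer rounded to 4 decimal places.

Answer: 5.8000

Derivation:
Step 0: x=[11.8000] v=[0.0000]
Step 1: x=[11.7598] v=[-0.2009]
Step 2: x=[11.6799] v=[-0.3993]
Step 3: x=[11.5613] v=[-0.5929]
Step 4: x=[11.4055] v=[-0.7792]
Step 5: x=[11.2143] v=[-0.9561]
Step 6: x=[10.9900] v=[-1.1213]
Step 7: x=[10.7354] v=[-1.2729]
Step 8: x=[10.4536] v=[-1.4090]
Step 9: x=[10.1480] v=[-1.5279]
Step 10: x=[9.8224] v=[-1.6282]
Step 11: x=[9.4807] v=[-1.7087]
Step 12: x=[9.1270] v=[-1.7684]
Step 13: x=[8.7657] v=[-1.8066]
Step 14: x=[8.4011] v=[-1.8228]
Step 15: x=[8.0377] v=[-1.8168]
Step 16: x=[7.6800] v=[-1.7887]
Step 17: x=[7.3322] v=[-1.7388]
Step 18: x=[6.9987] v=[-1.6677]
Step 19: x=[6.6834] v=[-1.5763]
Step 20: x=[6.3903] v=[-1.4657]
Step 21: x=[6.1228] v=[-1.3373]
Step 22: x=[5.8843] v=[-1.1926]
Step 23: x=[5.6776] v=[-1.0334]
Step 24: x=[5.5053] v=[-0.8616]
Step 25: x=[5.3694] v=[-0.6793]
Step 26: x=[5.2717] v=[-0.4887]
Step 27: x=[5.2133] v=[-0.2922]
Step 28: x=[5.1949] v=[-0.0921]
Step 29: x=[5.2167] v=[0.1091]
First v>=0 after going negative at step 29, time=5.8000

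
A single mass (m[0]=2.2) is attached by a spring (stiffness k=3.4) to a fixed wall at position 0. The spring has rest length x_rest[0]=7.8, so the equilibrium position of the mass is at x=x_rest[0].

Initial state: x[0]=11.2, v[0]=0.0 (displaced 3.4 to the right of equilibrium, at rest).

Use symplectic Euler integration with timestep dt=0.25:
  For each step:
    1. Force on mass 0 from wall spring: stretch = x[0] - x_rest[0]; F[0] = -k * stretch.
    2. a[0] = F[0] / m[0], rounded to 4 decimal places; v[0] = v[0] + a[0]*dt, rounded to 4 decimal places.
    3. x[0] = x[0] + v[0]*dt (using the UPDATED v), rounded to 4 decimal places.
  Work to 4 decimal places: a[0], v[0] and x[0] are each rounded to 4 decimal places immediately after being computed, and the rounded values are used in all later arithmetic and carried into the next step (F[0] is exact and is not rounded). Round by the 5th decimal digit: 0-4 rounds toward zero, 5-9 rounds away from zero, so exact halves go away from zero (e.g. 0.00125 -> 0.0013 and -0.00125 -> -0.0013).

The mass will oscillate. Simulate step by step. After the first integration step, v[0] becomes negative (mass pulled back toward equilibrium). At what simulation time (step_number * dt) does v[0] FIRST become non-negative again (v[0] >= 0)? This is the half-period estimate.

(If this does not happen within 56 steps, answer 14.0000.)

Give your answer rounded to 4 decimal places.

Answer: 2.7500

Derivation:
Step 0: x=[11.2000] v=[0.0000]
Step 1: x=[10.8716] v=[-1.3136]
Step 2: x=[10.2465] v=[-2.5004]
Step 3: x=[9.3851] v=[-3.4457]
Step 4: x=[8.3706] v=[-4.0581]
Step 5: x=[7.3010] v=[-4.2786]
Step 6: x=[6.2796] v=[-4.0858]
Step 7: x=[5.4050] v=[-3.4984]
Step 8: x=[4.7617] v=[-2.5731]
Step 9: x=[4.4119] v=[-1.3992]
Step 10: x=[4.3894] v=[-0.0902]
Step 11: x=[4.6963] v=[1.2275]
First v>=0 after going negative at step 11, time=2.7500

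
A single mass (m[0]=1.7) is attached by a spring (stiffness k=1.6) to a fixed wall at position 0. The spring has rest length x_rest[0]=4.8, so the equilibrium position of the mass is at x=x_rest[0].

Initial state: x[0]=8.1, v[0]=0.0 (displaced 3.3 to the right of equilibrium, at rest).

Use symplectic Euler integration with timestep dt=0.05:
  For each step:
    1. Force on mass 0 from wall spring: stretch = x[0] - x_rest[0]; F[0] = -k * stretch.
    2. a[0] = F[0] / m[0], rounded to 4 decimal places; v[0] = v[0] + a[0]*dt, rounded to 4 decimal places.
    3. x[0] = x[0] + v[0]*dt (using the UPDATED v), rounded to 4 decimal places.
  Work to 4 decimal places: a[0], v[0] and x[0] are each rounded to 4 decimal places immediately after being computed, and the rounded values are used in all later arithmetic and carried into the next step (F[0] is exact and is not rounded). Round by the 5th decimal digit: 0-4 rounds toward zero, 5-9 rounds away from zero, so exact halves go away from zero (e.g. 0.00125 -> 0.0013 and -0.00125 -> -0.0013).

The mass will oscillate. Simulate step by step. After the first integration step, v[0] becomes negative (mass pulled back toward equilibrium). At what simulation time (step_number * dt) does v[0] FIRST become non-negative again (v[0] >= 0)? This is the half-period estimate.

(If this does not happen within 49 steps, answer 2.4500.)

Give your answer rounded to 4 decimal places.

Answer: 2.4500

Derivation:
Step 0: x=[8.1000] v=[0.0000]
Step 1: x=[8.0922] v=[-0.1553]
Step 2: x=[8.0767] v=[-0.3102]
Step 3: x=[8.0535] v=[-0.4644]
Step 4: x=[8.0226] v=[-0.6175]
Step 5: x=[7.9841] v=[-0.7692]
Step 6: x=[7.9382] v=[-0.9190]
Step 7: x=[7.8849] v=[-1.0667]
Step 8: x=[7.8243] v=[-1.2119]
Step 9: x=[7.7566] v=[-1.3542]
Step 10: x=[7.6819] v=[-1.4933]
Step 11: x=[7.6005] v=[-1.6289]
Step 12: x=[7.5125] v=[-1.7607]
Step 13: x=[7.4181] v=[-1.8883]
Step 14: x=[7.3175] v=[-2.0115]
Step 15: x=[7.2110] v=[-2.1300]
Step 16: x=[7.0988] v=[-2.2435]
Step 17: x=[6.9812] v=[-2.3517]
Step 18: x=[6.8585] v=[-2.4543]
Step 19: x=[6.7309] v=[-2.5512]
Step 20: x=[6.5988] v=[-2.6421]
Step 21: x=[6.4625] v=[-2.7268]
Step 22: x=[6.3223] v=[-2.8050]
Step 23: x=[6.1785] v=[-2.8766]
Step 24: x=[6.0314] v=[-2.9415]
Step 25: x=[5.8814] v=[-2.9995]
Step 26: x=[5.7289] v=[-3.0504]
Step 27: x=[5.5742] v=[-3.0941]
Step 28: x=[5.4177] v=[-3.1305]
Step 29: x=[5.2597] v=[-3.1596]
Step 30: x=[5.1006] v=[-3.1812]
Step 31: x=[4.9408] v=[-3.1953]
Step 32: x=[4.7807] v=[-3.2019]
Step 33: x=[4.6207] v=[-3.2010]
Step 34: x=[4.4611] v=[-3.1926]
Step 35: x=[4.3023] v=[-3.1767]
Step 36: x=[4.1446] v=[-3.1533]
Step 37: x=[3.9885] v=[-3.1225]
Step 38: x=[3.8343] v=[-3.0843]
Step 39: x=[3.6824] v=[-3.0389]
Step 40: x=[3.5331] v=[-2.9863]
Step 41: x=[3.3868] v=[-2.9267]
Step 42: x=[3.2438] v=[-2.8602]
Step 43: x=[3.1045] v=[-2.7870]
Step 44: x=[2.9691] v=[-2.7072]
Step 45: x=[2.8381] v=[-2.6210]
Step 46: x=[2.7117] v=[-2.5287]
Step 47: x=[2.5902] v=[-2.4304]
Step 48: x=[2.4739] v=[-2.3264]
Step 49: x=[2.3631] v=[-2.2169]
v[0] did not become non-negative within 49 steps; using fallback time=2.4500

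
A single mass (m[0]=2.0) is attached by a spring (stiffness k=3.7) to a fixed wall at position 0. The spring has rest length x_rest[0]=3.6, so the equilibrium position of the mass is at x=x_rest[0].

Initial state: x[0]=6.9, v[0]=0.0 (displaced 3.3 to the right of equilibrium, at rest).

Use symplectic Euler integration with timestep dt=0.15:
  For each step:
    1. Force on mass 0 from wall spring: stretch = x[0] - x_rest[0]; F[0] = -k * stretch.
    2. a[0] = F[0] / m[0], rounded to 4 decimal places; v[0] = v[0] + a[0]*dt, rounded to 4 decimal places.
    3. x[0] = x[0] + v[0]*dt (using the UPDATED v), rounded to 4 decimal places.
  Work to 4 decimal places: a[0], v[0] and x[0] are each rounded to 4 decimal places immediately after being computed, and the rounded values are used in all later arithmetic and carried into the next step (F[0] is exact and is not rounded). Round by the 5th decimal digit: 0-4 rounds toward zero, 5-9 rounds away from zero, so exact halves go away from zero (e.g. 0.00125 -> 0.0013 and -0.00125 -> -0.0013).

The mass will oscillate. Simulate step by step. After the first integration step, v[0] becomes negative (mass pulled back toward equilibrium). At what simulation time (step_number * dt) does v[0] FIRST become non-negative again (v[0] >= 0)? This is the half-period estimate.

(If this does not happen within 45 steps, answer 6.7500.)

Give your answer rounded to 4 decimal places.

Answer: 2.4000

Derivation:
Step 0: x=[6.9000] v=[0.0000]
Step 1: x=[6.7626] v=[-0.9158]
Step 2: x=[6.4936] v=[-1.7934]
Step 3: x=[6.1041] v=[-2.5964]
Step 4: x=[5.6104] v=[-3.2913]
Step 5: x=[5.0330] v=[-3.8492]
Step 6: x=[4.3960] v=[-4.2469]
Step 7: x=[3.7258] v=[-4.4678]
Step 8: x=[3.0504] v=[-4.5027]
Step 9: x=[2.3979] v=[-4.3502]
Step 10: x=[1.7954] v=[-4.0166]
Step 11: x=[1.2680] v=[-3.5158]
Step 12: x=[0.8377] v=[-2.8687]
Step 13: x=[0.5224] v=[-2.1022]
Step 14: x=[0.3352] v=[-1.2482]
Step 15: x=[0.2839] v=[-0.3422]
Step 16: x=[0.3706] v=[0.5780]
First v>=0 after going negative at step 16, time=2.4000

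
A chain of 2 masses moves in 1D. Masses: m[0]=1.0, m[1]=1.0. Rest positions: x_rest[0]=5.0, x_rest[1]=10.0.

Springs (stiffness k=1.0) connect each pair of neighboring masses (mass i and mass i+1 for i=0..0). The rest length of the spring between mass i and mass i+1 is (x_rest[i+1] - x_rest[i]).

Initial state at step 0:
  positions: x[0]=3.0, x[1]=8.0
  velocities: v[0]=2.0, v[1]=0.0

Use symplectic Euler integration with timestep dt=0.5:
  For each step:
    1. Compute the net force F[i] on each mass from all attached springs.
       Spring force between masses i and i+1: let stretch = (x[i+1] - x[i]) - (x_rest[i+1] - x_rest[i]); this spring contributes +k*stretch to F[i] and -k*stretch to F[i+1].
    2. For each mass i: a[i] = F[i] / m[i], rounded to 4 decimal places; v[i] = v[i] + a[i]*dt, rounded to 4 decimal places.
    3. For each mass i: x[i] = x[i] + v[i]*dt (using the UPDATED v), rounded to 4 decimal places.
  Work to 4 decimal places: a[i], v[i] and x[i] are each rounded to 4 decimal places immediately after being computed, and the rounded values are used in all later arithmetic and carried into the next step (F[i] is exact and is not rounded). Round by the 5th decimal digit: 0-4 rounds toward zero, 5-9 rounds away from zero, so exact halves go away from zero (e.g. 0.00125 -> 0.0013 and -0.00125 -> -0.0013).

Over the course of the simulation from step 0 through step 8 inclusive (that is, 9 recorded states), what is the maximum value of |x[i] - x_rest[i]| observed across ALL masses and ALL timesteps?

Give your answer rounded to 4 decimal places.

Answer: 2.3635

Derivation:
Step 0: x=[3.0000 8.0000] v=[2.0000 0.0000]
Step 1: x=[4.0000 8.0000] v=[2.0000 0.0000]
Step 2: x=[4.7500 8.2500] v=[1.5000 0.5000]
Step 3: x=[5.1250 8.8750] v=[0.7500 1.2500]
Step 4: x=[5.1875 9.8125] v=[0.1250 1.8750]
Step 5: x=[5.1563 10.8438] v=[-0.0625 2.0625]
Step 6: x=[5.2970 11.7032] v=[0.2813 1.7188]
Step 7: x=[5.7892 12.2111] v=[0.9844 1.0157]
Step 8: x=[6.6369 12.3635] v=[1.6954 0.3048]
Max displacement = 2.3635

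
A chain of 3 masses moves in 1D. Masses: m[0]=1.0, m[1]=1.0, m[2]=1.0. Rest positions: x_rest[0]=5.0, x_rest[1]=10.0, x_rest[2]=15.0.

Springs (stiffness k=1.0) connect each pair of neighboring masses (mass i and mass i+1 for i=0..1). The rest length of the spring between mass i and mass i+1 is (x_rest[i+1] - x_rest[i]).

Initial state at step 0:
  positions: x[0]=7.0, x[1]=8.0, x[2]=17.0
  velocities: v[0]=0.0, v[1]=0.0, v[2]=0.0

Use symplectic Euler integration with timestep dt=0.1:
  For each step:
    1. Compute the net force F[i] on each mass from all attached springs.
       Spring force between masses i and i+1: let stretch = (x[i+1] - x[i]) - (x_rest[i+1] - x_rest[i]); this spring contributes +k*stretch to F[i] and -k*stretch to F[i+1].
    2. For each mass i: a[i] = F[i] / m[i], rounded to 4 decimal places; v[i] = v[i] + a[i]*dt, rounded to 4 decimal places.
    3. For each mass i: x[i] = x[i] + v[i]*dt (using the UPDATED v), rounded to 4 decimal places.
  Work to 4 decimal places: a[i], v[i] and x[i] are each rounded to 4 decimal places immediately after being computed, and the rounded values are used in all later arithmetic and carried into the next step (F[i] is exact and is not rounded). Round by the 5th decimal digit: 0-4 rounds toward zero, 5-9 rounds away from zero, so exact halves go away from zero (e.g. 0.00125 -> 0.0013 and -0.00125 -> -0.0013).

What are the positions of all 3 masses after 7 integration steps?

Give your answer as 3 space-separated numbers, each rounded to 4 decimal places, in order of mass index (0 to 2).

Answer: 6.0239 9.9524 16.0239

Derivation:
Step 0: x=[7.0000 8.0000 17.0000] v=[0.0000 0.0000 0.0000]
Step 1: x=[6.9600 8.0800 16.9600] v=[-0.4000 0.8000 -0.4000]
Step 2: x=[6.8812 8.2376 16.8812] v=[-0.7880 1.5760 -0.7880]
Step 3: x=[6.7660 8.4681 16.7660] v=[-1.1524 2.3047 -1.1524]
Step 4: x=[6.6178 8.7645 16.6178] v=[-1.4822 2.9643 -1.4822]
Step 5: x=[6.4411 9.1180 16.4411] v=[-1.7675 3.5350 -1.7675]
Step 6: x=[6.2411 9.5180 16.2411] v=[-1.9998 3.9996 -1.9998]
Step 7: x=[6.0239 9.9524 16.0239] v=[-2.1721 4.3442 -2.1721]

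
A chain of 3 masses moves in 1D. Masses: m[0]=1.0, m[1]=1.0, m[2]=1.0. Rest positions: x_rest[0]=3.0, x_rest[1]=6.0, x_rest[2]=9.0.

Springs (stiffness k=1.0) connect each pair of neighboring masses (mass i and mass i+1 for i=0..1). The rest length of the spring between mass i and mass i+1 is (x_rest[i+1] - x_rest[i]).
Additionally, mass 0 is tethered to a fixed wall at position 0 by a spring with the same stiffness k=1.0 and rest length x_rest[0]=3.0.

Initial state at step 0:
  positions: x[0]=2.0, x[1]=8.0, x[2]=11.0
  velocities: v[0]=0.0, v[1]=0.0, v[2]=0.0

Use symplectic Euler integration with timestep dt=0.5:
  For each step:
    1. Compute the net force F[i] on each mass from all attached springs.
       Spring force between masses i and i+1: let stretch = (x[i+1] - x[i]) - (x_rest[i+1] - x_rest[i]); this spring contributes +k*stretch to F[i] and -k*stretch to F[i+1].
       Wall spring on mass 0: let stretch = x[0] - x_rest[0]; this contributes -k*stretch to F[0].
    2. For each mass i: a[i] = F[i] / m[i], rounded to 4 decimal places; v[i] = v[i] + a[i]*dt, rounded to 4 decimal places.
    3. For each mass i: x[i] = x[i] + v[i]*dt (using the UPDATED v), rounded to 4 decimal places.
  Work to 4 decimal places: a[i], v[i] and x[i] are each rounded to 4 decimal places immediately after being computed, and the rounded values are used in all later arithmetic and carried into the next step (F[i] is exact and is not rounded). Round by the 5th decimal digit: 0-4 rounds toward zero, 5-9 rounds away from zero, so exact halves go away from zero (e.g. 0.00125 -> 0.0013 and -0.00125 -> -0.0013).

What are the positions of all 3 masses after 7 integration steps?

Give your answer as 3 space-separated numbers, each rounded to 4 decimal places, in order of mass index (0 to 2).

Answer: 2.1827 6.7104 8.4718

Derivation:
Step 0: x=[2.0000 8.0000 11.0000] v=[0.0000 0.0000 0.0000]
Step 1: x=[3.0000 7.2500 11.0000] v=[2.0000 -1.5000 0.0000]
Step 2: x=[4.3125 6.3750 10.8125] v=[2.6250 -1.7500 -0.3750]
Step 3: x=[5.0625 6.0938 10.2656] v=[1.5000 -0.5625 -1.0938]
Step 4: x=[4.8047 6.5977 9.4258] v=[-0.5156 1.0078 -1.6797]
Step 5: x=[3.7940 7.3604 8.6289] v=[-2.0215 1.5254 -1.5938]
Step 6: x=[2.7264 7.5487 8.2649] v=[-2.1353 0.3765 -0.7281]
Step 7: x=[2.1827 6.7104 8.4718] v=[-1.0874 -1.6766 0.4138]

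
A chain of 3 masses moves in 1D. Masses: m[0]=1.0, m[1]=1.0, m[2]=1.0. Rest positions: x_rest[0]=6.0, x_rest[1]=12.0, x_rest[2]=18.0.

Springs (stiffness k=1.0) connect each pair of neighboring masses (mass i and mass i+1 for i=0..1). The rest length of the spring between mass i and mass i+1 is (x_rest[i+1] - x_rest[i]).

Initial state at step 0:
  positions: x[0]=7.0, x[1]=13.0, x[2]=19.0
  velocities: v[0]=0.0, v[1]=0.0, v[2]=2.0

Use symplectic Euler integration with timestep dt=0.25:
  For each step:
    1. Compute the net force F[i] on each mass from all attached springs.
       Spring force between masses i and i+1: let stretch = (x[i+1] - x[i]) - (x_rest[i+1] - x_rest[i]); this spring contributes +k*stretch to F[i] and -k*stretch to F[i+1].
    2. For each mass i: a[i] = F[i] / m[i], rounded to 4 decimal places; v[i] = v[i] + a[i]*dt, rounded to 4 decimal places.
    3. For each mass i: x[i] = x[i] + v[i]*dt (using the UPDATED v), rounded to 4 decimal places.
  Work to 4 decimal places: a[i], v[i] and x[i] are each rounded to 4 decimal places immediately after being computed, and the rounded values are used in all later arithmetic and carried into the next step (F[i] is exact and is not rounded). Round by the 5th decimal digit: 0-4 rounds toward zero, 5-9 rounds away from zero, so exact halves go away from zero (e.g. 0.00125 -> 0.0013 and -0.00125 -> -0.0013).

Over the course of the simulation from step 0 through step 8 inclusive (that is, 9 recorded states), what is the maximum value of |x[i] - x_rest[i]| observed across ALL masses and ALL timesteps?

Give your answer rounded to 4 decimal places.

Step 0: x=[7.0000 13.0000 19.0000] v=[0.0000 0.0000 2.0000]
Step 1: x=[7.0000 13.0000 19.5000] v=[0.0000 0.0000 2.0000]
Step 2: x=[7.0000 13.0313 19.9688] v=[0.0000 0.1250 1.8750]
Step 3: x=[7.0020 13.1192 20.3790] v=[0.0078 0.3516 1.6406]
Step 4: x=[7.0113 13.2785 20.7104] v=[0.0371 0.6373 1.3257]
Step 5: x=[7.0373 13.5106 20.9523] v=[0.1039 0.9285 0.9677]
Step 6: x=[7.0929 13.8033 21.1041] v=[0.2222 1.1706 0.6073]
Step 7: x=[7.1929 14.1329 21.1746] v=[0.3998 1.3182 0.2821]
Step 8: x=[7.3516 14.4688 21.1800] v=[0.6348 1.3436 0.0217]
Max displacement = 3.1800

Answer: 3.1800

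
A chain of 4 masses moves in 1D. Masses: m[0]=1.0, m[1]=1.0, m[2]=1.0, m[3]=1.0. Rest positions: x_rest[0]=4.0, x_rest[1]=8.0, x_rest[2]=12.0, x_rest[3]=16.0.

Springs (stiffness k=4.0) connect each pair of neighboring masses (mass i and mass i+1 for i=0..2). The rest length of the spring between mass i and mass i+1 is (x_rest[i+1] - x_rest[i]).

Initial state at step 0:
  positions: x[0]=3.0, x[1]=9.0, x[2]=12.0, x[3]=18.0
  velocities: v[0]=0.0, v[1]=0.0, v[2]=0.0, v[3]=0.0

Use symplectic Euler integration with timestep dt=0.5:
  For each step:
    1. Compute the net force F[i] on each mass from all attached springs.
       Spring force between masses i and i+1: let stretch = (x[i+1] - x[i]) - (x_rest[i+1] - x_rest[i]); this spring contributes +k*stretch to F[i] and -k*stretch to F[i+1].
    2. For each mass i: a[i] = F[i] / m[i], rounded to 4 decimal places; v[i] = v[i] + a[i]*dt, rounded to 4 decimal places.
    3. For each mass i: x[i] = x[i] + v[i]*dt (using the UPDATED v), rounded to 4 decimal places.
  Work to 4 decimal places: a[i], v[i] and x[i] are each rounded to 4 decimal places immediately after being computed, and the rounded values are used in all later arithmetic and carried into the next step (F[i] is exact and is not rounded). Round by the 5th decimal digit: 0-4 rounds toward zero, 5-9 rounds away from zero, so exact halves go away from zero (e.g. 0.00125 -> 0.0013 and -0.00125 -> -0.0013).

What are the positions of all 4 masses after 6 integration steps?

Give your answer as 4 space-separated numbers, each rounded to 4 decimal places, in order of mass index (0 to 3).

Answer: 5.0000 6.0000 15.0000 16.0000

Derivation:
Step 0: x=[3.0000 9.0000 12.0000 18.0000] v=[0.0000 0.0000 0.0000 0.0000]
Step 1: x=[5.0000 6.0000 15.0000 16.0000] v=[4.0000 -6.0000 6.0000 -4.0000]
Step 2: x=[4.0000 11.0000 10.0000 17.0000] v=[-2.0000 10.0000 -10.0000 2.0000]
Step 3: x=[6.0000 8.0000 13.0000 15.0000] v=[4.0000 -6.0000 6.0000 -4.0000]
Step 4: x=[6.0000 8.0000 13.0000 15.0000] v=[0.0000 0.0000 0.0000 0.0000]
Step 5: x=[4.0000 11.0000 10.0000 17.0000] v=[-4.0000 6.0000 -6.0000 4.0000]
Step 6: x=[5.0000 6.0000 15.0000 16.0000] v=[2.0000 -10.0000 10.0000 -2.0000]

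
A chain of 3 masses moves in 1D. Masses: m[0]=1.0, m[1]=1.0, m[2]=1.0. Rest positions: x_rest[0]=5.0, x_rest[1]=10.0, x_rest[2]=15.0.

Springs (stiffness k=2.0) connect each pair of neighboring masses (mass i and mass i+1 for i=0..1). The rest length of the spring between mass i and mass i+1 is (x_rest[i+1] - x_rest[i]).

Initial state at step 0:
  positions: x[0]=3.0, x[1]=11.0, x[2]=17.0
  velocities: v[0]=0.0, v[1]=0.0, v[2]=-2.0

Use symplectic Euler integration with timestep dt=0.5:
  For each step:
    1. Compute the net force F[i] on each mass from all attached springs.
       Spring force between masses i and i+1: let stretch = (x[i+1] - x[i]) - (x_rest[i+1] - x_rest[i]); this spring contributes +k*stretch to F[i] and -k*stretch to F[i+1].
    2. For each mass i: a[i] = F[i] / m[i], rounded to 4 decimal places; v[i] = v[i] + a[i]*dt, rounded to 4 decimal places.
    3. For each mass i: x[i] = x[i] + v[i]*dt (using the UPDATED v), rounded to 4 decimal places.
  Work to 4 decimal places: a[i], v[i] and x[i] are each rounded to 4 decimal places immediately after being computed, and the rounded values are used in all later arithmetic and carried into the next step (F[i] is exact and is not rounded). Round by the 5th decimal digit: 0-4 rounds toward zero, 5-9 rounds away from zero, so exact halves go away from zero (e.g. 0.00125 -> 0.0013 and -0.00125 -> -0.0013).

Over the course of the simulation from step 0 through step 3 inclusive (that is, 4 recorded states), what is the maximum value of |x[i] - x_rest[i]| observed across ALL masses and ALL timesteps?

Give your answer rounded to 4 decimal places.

Step 0: x=[3.0000 11.0000 17.0000] v=[0.0000 0.0000 -2.0000]
Step 1: x=[4.5000 10.0000 15.5000] v=[3.0000 -2.0000 -3.0000]
Step 2: x=[6.2500 9.0000 13.7500] v=[3.5000 -2.0000 -3.5000]
Step 3: x=[6.8750 9.0000 12.1250] v=[1.2500 0.0000 -3.2500]
Max displacement = 2.8750

Answer: 2.8750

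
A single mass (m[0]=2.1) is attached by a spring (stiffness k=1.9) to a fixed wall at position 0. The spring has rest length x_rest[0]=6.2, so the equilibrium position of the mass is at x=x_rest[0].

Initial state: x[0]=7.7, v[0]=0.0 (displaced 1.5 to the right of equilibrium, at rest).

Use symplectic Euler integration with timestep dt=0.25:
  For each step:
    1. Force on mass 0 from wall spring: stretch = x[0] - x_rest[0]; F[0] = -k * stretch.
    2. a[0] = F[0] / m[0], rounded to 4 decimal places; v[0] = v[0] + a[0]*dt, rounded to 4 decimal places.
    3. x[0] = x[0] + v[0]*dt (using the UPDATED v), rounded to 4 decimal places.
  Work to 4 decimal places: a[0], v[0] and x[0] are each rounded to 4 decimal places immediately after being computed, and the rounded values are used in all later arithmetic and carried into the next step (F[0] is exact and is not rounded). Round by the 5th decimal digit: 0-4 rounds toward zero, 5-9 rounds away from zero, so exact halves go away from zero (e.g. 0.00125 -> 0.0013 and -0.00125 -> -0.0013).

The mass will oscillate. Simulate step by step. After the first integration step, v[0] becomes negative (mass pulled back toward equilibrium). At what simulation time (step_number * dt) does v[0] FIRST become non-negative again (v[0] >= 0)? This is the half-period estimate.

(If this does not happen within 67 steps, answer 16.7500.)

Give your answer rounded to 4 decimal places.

Step 0: x=[7.7000] v=[0.0000]
Step 1: x=[7.6152] v=[-0.3393]
Step 2: x=[7.4504] v=[-0.6594]
Step 3: x=[7.2149] v=[-0.9422]
Step 4: x=[6.9220] v=[-1.1718]
Step 5: x=[6.5882] v=[-1.3351]
Step 6: x=[6.2325] v=[-1.4229]
Step 7: x=[5.8749] v=[-1.4303]
Step 8: x=[5.5357] v=[-1.3568]
Step 9: x=[5.2341] v=[-1.2066]
Step 10: x=[4.9871] v=[-0.9881]
Step 11: x=[4.8087] v=[-0.7138]
Step 12: x=[4.7089] v=[-0.3991]
Step 13: x=[4.6935] v=[-0.0618]
Step 14: x=[4.7633] v=[0.2790]
First v>=0 after going negative at step 14, time=3.5000

Answer: 3.5000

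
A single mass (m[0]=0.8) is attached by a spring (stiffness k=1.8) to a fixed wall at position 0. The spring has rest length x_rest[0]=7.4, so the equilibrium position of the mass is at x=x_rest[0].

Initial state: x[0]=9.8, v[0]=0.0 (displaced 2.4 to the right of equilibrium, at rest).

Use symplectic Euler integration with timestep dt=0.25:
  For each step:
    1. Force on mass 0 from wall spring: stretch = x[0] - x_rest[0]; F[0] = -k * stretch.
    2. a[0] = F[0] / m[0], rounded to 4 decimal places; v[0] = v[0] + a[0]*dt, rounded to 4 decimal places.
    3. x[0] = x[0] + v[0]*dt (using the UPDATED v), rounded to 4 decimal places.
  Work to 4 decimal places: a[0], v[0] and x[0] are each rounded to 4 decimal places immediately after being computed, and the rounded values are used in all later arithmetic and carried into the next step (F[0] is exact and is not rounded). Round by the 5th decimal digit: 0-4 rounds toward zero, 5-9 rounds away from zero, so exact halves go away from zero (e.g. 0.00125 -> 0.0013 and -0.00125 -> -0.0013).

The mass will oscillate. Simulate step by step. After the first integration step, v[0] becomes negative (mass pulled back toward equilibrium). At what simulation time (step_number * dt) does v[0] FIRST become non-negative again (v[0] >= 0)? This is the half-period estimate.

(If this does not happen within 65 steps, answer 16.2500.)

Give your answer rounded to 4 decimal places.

Step 0: x=[9.8000] v=[0.0000]
Step 1: x=[9.4625] v=[-1.3500]
Step 2: x=[8.8350] v=[-2.5102]
Step 3: x=[8.0057] v=[-3.3174]
Step 4: x=[7.0912] v=[-3.6581]
Step 5: x=[6.2201] v=[-3.4844]
Step 6: x=[5.5149] v=[-2.8207]
Step 7: x=[5.0748] v=[-1.7603]
Step 8: x=[4.9617] v=[-0.4524]
Step 9: x=[5.1915] v=[0.9192]
First v>=0 after going negative at step 9, time=2.2500

Answer: 2.2500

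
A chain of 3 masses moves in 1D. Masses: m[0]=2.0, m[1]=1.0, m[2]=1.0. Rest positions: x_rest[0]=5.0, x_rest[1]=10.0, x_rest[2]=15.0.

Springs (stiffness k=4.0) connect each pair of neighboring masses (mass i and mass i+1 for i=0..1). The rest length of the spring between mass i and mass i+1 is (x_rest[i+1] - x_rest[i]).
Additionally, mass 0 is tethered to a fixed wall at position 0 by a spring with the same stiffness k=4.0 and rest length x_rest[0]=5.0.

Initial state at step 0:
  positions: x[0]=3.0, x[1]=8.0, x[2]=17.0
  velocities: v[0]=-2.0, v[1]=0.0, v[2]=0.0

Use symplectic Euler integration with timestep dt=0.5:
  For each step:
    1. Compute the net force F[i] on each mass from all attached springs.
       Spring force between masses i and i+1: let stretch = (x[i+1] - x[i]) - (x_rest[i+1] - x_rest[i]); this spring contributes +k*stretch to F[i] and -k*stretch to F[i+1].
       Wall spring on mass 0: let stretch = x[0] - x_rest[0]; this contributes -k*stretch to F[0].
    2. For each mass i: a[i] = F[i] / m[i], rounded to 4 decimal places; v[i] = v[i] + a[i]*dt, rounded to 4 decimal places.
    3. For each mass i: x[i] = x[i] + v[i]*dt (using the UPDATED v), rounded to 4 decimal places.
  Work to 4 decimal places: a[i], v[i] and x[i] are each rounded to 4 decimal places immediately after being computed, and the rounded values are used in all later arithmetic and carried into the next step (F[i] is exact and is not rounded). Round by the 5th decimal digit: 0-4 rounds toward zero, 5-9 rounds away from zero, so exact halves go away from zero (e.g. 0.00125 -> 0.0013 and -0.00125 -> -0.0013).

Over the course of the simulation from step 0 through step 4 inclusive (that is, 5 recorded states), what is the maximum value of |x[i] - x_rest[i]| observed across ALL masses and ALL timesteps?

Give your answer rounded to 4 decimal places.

Answer: 3.0000

Derivation:
Step 0: x=[3.0000 8.0000 17.0000] v=[-2.0000 0.0000 0.0000]
Step 1: x=[3.0000 12.0000 13.0000] v=[0.0000 8.0000 -8.0000]
Step 2: x=[6.0000 8.0000 13.0000] v=[6.0000 -8.0000 0.0000]
Step 3: x=[7.0000 7.0000 13.0000] v=[2.0000 -2.0000 0.0000]
Step 4: x=[4.5000 12.0000 12.0000] v=[-5.0000 10.0000 -2.0000]
Max displacement = 3.0000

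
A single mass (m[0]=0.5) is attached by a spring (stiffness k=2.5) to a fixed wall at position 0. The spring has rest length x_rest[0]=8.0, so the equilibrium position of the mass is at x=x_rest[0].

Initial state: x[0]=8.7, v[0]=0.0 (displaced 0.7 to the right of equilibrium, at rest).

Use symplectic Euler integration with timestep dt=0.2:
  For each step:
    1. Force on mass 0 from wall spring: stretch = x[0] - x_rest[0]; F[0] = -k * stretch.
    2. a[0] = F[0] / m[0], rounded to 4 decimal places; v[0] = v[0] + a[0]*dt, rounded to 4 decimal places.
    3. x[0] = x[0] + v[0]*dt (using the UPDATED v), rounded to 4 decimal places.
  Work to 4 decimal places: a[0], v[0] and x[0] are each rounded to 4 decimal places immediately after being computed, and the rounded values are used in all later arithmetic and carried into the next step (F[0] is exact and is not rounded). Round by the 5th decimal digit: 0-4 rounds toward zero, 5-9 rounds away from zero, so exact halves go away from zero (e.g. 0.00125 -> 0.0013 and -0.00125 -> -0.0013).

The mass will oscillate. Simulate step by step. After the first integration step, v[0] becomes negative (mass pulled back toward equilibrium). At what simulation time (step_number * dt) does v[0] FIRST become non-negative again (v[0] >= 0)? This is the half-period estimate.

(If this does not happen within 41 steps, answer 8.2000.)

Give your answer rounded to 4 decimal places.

Answer: 1.4000

Derivation:
Step 0: x=[8.7000] v=[0.0000]
Step 1: x=[8.5600] v=[-0.7000]
Step 2: x=[8.3080] v=[-1.2600]
Step 3: x=[7.9944] v=[-1.5680]
Step 4: x=[7.6819] v=[-1.5624]
Step 5: x=[7.4330] v=[-1.2443]
Step 6: x=[7.2975] v=[-0.6773]
Step 7: x=[7.3025] v=[0.0252]
First v>=0 after going negative at step 7, time=1.4000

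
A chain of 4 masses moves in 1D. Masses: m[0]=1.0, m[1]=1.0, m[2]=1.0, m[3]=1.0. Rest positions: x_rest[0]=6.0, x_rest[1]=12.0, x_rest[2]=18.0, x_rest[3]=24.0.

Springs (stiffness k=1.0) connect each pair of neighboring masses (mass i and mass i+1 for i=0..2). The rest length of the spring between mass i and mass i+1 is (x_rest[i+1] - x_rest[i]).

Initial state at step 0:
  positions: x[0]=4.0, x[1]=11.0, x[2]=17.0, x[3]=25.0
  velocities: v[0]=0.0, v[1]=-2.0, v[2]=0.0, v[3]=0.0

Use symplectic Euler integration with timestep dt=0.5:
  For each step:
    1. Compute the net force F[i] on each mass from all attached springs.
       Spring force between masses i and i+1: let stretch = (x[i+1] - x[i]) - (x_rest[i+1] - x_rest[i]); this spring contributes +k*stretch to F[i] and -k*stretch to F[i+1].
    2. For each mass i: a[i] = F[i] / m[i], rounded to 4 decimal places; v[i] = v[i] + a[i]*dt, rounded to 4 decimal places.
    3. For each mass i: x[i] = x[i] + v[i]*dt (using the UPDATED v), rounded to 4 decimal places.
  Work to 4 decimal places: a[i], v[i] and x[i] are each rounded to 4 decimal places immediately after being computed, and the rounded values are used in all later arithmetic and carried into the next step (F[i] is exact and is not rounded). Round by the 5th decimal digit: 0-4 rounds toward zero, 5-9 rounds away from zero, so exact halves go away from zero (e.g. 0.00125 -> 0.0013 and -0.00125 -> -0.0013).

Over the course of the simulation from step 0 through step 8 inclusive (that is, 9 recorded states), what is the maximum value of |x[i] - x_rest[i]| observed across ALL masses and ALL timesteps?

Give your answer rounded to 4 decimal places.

Answer: 4.2195

Derivation:
Step 0: x=[4.0000 11.0000 17.0000 25.0000] v=[0.0000 -2.0000 0.0000 0.0000]
Step 1: x=[4.2500 9.7500 17.5000 24.5000] v=[0.5000 -2.5000 1.0000 -1.0000]
Step 2: x=[4.3750 9.0625 17.8125 23.7500] v=[0.2500 -1.3750 0.6250 -1.5000]
Step 3: x=[4.1719 9.3907 17.4219 23.0156] v=[-0.4063 0.6563 -0.7813 -1.4688]
Step 4: x=[3.7735 10.4220 16.4219 22.3828] v=[-0.7969 2.0625 -2.0001 -1.2657]
Step 5: x=[3.5372 11.2911 15.4121 21.7597] v=[-0.4727 1.7382 -2.0196 -1.2462]
Step 6: x=[3.7394 11.2520 14.9590 21.0497] v=[0.4043 -0.0783 -0.9063 -1.4200]
Step 7: x=[4.3197 10.2615 15.1018 20.3170] v=[1.1606 -1.9811 0.2856 -1.4654]
Step 8: x=[4.8855 8.9956 15.3384 19.7805] v=[1.1315 -2.5319 0.4731 -1.0730]
Max displacement = 4.2195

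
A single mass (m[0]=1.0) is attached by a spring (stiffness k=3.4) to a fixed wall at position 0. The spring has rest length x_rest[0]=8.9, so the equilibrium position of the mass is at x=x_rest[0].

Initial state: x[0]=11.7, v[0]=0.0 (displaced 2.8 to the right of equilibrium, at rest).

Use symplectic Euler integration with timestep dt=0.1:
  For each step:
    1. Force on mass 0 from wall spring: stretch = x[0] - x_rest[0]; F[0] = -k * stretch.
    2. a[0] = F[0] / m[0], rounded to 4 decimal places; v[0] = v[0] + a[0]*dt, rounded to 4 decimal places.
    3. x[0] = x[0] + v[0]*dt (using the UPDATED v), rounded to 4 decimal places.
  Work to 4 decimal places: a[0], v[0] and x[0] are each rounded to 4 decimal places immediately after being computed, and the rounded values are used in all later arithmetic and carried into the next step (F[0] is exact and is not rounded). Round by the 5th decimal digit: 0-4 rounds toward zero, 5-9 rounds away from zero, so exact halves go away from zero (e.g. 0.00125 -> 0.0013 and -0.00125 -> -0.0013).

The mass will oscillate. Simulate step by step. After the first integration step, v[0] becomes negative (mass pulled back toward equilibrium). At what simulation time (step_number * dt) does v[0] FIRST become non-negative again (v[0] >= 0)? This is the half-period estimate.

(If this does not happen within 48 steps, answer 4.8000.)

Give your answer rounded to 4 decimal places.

Answer: 1.8000

Derivation:
Step 0: x=[11.7000] v=[0.0000]
Step 1: x=[11.6048] v=[-0.9520]
Step 2: x=[11.4176] v=[-1.8716]
Step 3: x=[11.1448] v=[-2.7276]
Step 4: x=[10.7957] v=[-3.4908]
Step 5: x=[10.3822] v=[-4.1353]
Step 6: x=[9.9183] v=[-4.6393]
Step 7: x=[9.4198] v=[-4.9855]
Step 8: x=[8.9036] v=[-5.1622]
Step 9: x=[8.3873] v=[-5.1634]
Step 10: x=[7.8884] v=[-4.9891]
Step 11: x=[7.4239] v=[-4.6452]
Step 12: x=[7.0096] v=[-4.1433]
Step 13: x=[6.6595] v=[-3.5006]
Step 14: x=[6.3856] v=[-2.7388]
Step 15: x=[6.1972] v=[-1.8839]
Step 16: x=[6.1007] v=[-0.9650]
Step 17: x=[6.0994] v=[-0.0132]
Step 18: x=[6.1933] v=[0.9390]
First v>=0 after going negative at step 18, time=1.8000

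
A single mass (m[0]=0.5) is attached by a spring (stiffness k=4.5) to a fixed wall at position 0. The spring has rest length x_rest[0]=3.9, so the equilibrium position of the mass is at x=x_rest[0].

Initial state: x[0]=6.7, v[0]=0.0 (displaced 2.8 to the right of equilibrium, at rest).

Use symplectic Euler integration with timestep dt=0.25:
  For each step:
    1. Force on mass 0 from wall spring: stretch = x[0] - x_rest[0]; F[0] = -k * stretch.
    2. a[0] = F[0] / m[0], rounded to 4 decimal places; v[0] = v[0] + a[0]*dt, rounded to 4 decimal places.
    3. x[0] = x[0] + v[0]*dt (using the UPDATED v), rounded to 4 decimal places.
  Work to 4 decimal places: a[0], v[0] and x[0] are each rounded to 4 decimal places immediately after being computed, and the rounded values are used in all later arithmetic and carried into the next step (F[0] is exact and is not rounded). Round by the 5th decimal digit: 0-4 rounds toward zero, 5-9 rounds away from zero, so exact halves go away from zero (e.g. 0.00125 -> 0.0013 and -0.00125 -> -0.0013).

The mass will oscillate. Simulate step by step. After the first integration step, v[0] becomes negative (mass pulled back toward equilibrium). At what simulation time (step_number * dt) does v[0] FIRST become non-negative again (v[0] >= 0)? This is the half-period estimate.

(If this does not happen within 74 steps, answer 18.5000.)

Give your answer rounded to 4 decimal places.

Answer: 1.2500

Derivation:
Step 0: x=[6.7000] v=[0.0000]
Step 1: x=[5.1250] v=[-6.3000]
Step 2: x=[2.8609] v=[-9.0563]
Step 3: x=[1.1813] v=[-6.7183]
Step 4: x=[1.0310] v=[-0.6012]
Step 5: x=[2.4945] v=[5.8541]
First v>=0 after going negative at step 5, time=1.2500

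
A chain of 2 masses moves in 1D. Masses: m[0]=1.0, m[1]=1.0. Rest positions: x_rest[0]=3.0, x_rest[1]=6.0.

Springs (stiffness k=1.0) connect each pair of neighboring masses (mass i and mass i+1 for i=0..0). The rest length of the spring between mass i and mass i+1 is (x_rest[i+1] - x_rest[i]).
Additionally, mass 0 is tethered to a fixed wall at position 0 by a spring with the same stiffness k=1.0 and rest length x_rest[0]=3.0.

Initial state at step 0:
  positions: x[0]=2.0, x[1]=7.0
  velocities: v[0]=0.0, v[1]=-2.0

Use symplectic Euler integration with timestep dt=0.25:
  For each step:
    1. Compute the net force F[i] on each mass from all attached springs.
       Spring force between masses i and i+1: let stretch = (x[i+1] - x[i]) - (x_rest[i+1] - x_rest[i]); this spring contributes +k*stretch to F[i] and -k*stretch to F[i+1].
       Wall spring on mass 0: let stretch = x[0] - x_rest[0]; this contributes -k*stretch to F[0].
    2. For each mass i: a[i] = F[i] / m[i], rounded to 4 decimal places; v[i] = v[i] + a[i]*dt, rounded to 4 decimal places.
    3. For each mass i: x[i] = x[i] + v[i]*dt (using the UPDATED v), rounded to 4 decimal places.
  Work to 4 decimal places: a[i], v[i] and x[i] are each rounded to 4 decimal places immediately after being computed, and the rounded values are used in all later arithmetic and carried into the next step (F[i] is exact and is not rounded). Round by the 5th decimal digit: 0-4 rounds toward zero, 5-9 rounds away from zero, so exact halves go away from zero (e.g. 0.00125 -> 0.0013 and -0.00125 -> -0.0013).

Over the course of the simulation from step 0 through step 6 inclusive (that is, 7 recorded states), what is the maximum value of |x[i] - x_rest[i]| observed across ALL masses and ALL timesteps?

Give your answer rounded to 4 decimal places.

Step 0: x=[2.0000 7.0000] v=[0.0000 -2.0000]
Step 1: x=[2.1875 6.3750] v=[0.7500 -2.5000]
Step 2: x=[2.5000 5.6758] v=[1.2500 -2.7969]
Step 3: x=[2.8548 4.9656] v=[1.4190 -2.8409]
Step 4: x=[3.1631 4.3110] v=[1.2330 -2.6186]
Step 5: x=[3.3454 3.7721] v=[0.7292 -2.1556]
Step 6: x=[3.3453 3.3940] v=[-0.0005 -1.5123]
Max displacement = 2.6060

Answer: 2.6060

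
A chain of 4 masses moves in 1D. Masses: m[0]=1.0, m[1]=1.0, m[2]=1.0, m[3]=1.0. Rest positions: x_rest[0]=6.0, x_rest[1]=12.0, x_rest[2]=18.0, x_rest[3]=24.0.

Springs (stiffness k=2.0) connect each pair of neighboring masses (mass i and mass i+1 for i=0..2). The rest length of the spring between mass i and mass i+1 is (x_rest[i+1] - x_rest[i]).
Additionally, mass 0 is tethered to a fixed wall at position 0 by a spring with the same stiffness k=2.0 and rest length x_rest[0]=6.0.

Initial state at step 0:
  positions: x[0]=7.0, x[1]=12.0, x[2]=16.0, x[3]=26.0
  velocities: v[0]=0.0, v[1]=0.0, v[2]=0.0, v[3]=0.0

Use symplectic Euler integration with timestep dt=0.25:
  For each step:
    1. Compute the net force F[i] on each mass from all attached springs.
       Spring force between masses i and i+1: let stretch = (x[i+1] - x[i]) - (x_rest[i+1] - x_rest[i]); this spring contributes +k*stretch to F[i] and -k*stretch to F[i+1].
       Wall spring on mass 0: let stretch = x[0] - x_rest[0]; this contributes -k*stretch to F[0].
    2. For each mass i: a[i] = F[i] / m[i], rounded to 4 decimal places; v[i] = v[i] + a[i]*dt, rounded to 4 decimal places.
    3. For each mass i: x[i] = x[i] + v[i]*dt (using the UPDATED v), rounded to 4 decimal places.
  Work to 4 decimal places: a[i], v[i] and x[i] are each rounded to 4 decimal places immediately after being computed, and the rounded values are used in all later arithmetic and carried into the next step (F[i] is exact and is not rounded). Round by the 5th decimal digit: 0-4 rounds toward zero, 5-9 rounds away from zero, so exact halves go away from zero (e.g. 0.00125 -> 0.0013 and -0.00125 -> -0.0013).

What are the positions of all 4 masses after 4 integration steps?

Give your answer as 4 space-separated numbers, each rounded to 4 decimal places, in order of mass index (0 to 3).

Answer: 5.1968 11.8257 20.1620 22.9935

Derivation:
Step 0: x=[7.0000 12.0000 16.0000 26.0000] v=[0.0000 0.0000 0.0000 0.0000]
Step 1: x=[6.7500 11.8750 16.7500 25.5000] v=[-1.0000 -0.5000 3.0000 -2.0000]
Step 2: x=[6.2969 11.7188 17.9844 24.6563] v=[-1.8125 -0.6250 4.9375 -3.3750]
Step 3: x=[5.7344 11.6680 19.2696 23.7286] v=[-2.2500 -0.2032 5.1407 -3.7110]
Step 4: x=[5.1968 11.8257 20.1620 22.9935] v=[-2.1504 0.6308 3.5694 -2.9405]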